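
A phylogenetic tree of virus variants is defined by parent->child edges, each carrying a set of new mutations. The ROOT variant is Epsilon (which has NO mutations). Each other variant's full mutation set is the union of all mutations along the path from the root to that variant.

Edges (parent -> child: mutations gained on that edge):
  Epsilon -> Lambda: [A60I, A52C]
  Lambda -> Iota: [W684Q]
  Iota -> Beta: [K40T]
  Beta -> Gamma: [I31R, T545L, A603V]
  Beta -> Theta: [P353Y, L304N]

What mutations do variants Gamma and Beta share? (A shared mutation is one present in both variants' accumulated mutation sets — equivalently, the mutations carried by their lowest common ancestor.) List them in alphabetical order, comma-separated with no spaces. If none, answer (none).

Answer: A52C,A60I,K40T,W684Q

Derivation:
Accumulating mutations along path to Gamma:
  At Epsilon: gained [] -> total []
  At Lambda: gained ['A60I', 'A52C'] -> total ['A52C', 'A60I']
  At Iota: gained ['W684Q'] -> total ['A52C', 'A60I', 'W684Q']
  At Beta: gained ['K40T'] -> total ['A52C', 'A60I', 'K40T', 'W684Q']
  At Gamma: gained ['I31R', 'T545L', 'A603V'] -> total ['A52C', 'A603V', 'A60I', 'I31R', 'K40T', 'T545L', 'W684Q']
Mutations(Gamma) = ['A52C', 'A603V', 'A60I', 'I31R', 'K40T', 'T545L', 'W684Q']
Accumulating mutations along path to Beta:
  At Epsilon: gained [] -> total []
  At Lambda: gained ['A60I', 'A52C'] -> total ['A52C', 'A60I']
  At Iota: gained ['W684Q'] -> total ['A52C', 'A60I', 'W684Q']
  At Beta: gained ['K40T'] -> total ['A52C', 'A60I', 'K40T', 'W684Q']
Mutations(Beta) = ['A52C', 'A60I', 'K40T', 'W684Q']
Intersection: ['A52C', 'A603V', 'A60I', 'I31R', 'K40T', 'T545L', 'W684Q'] ∩ ['A52C', 'A60I', 'K40T', 'W684Q'] = ['A52C', 'A60I', 'K40T', 'W684Q']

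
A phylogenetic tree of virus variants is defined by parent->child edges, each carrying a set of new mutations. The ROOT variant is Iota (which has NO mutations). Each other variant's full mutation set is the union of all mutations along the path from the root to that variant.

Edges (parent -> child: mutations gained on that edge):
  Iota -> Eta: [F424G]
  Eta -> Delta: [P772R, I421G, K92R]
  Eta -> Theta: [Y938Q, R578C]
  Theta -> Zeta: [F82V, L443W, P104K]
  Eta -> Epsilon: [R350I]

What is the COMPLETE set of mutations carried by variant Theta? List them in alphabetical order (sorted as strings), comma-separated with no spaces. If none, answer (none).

At Iota: gained [] -> total []
At Eta: gained ['F424G'] -> total ['F424G']
At Theta: gained ['Y938Q', 'R578C'] -> total ['F424G', 'R578C', 'Y938Q']

Answer: F424G,R578C,Y938Q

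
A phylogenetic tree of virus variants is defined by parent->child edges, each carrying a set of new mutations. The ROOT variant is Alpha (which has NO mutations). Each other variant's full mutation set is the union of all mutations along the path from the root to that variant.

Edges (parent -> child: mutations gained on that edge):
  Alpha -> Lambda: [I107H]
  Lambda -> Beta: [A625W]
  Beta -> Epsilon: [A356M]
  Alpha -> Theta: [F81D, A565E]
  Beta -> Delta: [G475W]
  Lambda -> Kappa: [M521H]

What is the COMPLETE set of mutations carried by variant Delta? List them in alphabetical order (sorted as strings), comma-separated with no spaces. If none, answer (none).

At Alpha: gained [] -> total []
At Lambda: gained ['I107H'] -> total ['I107H']
At Beta: gained ['A625W'] -> total ['A625W', 'I107H']
At Delta: gained ['G475W'] -> total ['A625W', 'G475W', 'I107H']

Answer: A625W,G475W,I107H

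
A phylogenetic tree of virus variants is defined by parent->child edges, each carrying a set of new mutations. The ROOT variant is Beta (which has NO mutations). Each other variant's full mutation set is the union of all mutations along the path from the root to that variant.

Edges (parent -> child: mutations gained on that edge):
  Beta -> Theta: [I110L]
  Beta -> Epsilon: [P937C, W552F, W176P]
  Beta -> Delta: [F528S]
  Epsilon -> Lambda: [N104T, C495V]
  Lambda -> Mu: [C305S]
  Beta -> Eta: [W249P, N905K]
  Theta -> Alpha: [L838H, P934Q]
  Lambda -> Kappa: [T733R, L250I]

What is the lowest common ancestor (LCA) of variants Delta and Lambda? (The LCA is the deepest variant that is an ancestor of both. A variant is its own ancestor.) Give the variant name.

Path from root to Delta: Beta -> Delta
  ancestors of Delta: {Beta, Delta}
Path from root to Lambda: Beta -> Epsilon -> Lambda
  ancestors of Lambda: {Beta, Epsilon, Lambda}
Common ancestors: {Beta}
Walk up from Lambda: Lambda (not in ancestors of Delta), Epsilon (not in ancestors of Delta), Beta (in ancestors of Delta)
Deepest common ancestor (LCA) = Beta

Answer: Beta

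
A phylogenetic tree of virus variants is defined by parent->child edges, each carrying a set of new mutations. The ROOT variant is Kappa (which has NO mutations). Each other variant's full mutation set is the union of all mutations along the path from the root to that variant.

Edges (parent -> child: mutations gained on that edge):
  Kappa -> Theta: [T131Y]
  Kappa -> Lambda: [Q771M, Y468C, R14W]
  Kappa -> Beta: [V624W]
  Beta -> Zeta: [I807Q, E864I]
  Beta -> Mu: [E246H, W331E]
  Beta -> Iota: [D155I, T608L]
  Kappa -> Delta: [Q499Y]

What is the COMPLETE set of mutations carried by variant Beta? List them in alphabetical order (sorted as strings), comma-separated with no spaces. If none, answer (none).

At Kappa: gained [] -> total []
At Beta: gained ['V624W'] -> total ['V624W']

Answer: V624W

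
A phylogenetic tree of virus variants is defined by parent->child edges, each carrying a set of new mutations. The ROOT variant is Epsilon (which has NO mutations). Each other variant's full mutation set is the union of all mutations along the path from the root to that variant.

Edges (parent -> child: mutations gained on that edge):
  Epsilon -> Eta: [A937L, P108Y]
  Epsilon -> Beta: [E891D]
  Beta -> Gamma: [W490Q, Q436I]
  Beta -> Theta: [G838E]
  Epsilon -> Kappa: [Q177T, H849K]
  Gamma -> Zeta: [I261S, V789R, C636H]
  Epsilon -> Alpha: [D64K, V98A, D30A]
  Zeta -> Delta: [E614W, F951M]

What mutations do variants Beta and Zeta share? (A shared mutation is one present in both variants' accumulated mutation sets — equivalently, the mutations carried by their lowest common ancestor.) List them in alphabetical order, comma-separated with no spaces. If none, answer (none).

Answer: E891D

Derivation:
Accumulating mutations along path to Beta:
  At Epsilon: gained [] -> total []
  At Beta: gained ['E891D'] -> total ['E891D']
Mutations(Beta) = ['E891D']
Accumulating mutations along path to Zeta:
  At Epsilon: gained [] -> total []
  At Beta: gained ['E891D'] -> total ['E891D']
  At Gamma: gained ['W490Q', 'Q436I'] -> total ['E891D', 'Q436I', 'W490Q']
  At Zeta: gained ['I261S', 'V789R', 'C636H'] -> total ['C636H', 'E891D', 'I261S', 'Q436I', 'V789R', 'W490Q']
Mutations(Zeta) = ['C636H', 'E891D', 'I261S', 'Q436I', 'V789R', 'W490Q']
Intersection: ['E891D'] ∩ ['C636H', 'E891D', 'I261S', 'Q436I', 'V789R', 'W490Q'] = ['E891D']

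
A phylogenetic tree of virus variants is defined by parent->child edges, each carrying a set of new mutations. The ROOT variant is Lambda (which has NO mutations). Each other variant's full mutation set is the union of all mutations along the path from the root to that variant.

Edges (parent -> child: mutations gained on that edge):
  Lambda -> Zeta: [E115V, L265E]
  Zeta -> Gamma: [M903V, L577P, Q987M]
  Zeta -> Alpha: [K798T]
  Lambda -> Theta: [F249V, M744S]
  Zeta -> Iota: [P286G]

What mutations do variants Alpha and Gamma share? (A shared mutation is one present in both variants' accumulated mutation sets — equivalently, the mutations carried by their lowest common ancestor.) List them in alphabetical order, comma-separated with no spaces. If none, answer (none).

Answer: E115V,L265E

Derivation:
Accumulating mutations along path to Alpha:
  At Lambda: gained [] -> total []
  At Zeta: gained ['E115V', 'L265E'] -> total ['E115V', 'L265E']
  At Alpha: gained ['K798T'] -> total ['E115V', 'K798T', 'L265E']
Mutations(Alpha) = ['E115V', 'K798T', 'L265E']
Accumulating mutations along path to Gamma:
  At Lambda: gained [] -> total []
  At Zeta: gained ['E115V', 'L265E'] -> total ['E115V', 'L265E']
  At Gamma: gained ['M903V', 'L577P', 'Q987M'] -> total ['E115V', 'L265E', 'L577P', 'M903V', 'Q987M']
Mutations(Gamma) = ['E115V', 'L265E', 'L577P', 'M903V', 'Q987M']
Intersection: ['E115V', 'K798T', 'L265E'] ∩ ['E115V', 'L265E', 'L577P', 'M903V', 'Q987M'] = ['E115V', 'L265E']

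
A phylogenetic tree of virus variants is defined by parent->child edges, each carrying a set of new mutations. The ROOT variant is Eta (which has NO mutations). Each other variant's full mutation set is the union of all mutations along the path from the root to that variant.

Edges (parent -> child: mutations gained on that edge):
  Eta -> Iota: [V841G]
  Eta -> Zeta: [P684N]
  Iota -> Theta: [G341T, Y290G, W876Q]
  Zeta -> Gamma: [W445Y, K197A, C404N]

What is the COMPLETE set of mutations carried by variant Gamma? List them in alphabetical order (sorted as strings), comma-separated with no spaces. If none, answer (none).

Answer: C404N,K197A,P684N,W445Y

Derivation:
At Eta: gained [] -> total []
At Zeta: gained ['P684N'] -> total ['P684N']
At Gamma: gained ['W445Y', 'K197A', 'C404N'] -> total ['C404N', 'K197A', 'P684N', 'W445Y']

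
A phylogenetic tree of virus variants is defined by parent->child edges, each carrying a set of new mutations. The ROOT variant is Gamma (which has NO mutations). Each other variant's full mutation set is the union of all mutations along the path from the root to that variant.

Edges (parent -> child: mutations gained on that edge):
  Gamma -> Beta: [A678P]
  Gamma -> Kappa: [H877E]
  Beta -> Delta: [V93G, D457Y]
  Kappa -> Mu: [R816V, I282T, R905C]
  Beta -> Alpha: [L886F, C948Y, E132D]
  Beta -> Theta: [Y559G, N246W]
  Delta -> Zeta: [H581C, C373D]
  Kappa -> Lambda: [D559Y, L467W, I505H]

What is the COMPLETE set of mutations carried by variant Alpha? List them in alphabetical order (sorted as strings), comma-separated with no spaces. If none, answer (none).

At Gamma: gained [] -> total []
At Beta: gained ['A678P'] -> total ['A678P']
At Alpha: gained ['L886F', 'C948Y', 'E132D'] -> total ['A678P', 'C948Y', 'E132D', 'L886F']

Answer: A678P,C948Y,E132D,L886F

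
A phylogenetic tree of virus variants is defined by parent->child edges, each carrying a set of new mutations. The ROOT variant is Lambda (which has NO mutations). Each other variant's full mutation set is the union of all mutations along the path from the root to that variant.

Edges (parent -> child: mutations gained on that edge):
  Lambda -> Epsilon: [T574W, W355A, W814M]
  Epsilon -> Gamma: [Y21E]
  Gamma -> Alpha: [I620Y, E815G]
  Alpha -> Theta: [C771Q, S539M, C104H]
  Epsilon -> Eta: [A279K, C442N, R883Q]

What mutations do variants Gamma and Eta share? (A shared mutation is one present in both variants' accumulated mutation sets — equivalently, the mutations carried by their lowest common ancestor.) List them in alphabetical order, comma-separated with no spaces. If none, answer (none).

Accumulating mutations along path to Gamma:
  At Lambda: gained [] -> total []
  At Epsilon: gained ['T574W', 'W355A', 'W814M'] -> total ['T574W', 'W355A', 'W814M']
  At Gamma: gained ['Y21E'] -> total ['T574W', 'W355A', 'W814M', 'Y21E']
Mutations(Gamma) = ['T574W', 'W355A', 'W814M', 'Y21E']
Accumulating mutations along path to Eta:
  At Lambda: gained [] -> total []
  At Epsilon: gained ['T574W', 'W355A', 'W814M'] -> total ['T574W', 'W355A', 'W814M']
  At Eta: gained ['A279K', 'C442N', 'R883Q'] -> total ['A279K', 'C442N', 'R883Q', 'T574W', 'W355A', 'W814M']
Mutations(Eta) = ['A279K', 'C442N', 'R883Q', 'T574W', 'W355A', 'W814M']
Intersection: ['T574W', 'W355A', 'W814M', 'Y21E'] ∩ ['A279K', 'C442N', 'R883Q', 'T574W', 'W355A', 'W814M'] = ['T574W', 'W355A', 'W814M']

Answer: T574W,W355A,W814M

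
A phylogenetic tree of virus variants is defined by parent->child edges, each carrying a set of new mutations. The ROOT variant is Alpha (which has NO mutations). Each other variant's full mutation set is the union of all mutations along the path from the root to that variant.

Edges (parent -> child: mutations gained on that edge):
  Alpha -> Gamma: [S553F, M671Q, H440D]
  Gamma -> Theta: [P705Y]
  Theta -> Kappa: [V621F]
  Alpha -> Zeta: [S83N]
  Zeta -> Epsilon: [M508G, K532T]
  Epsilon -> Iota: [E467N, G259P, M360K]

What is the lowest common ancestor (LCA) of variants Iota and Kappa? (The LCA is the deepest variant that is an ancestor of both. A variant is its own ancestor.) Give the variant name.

Answer: Alpha

Derivation:
Path from root to Iota: Alpha -> Zeta -> Epsilon -> Iota
  ancestors of Iota: {Alpha, Zeta, Epsilon, Iota}
Path from root to Kappa: Alpha -> Gamma -> Theta -> Kappa
  ancestors of Kappa: {Alpha, Gamma, Theta, Kappa}
Common ancestors: {Alpha}
Walk up from Kappa: Kappa (not in ancestors of Iota), Theta (not in ancestors of Iota), Gamma (not in ancestors of Iota), Alpha (in ancestors of Iota)
Deepest common ancestor (LCA) = Alpha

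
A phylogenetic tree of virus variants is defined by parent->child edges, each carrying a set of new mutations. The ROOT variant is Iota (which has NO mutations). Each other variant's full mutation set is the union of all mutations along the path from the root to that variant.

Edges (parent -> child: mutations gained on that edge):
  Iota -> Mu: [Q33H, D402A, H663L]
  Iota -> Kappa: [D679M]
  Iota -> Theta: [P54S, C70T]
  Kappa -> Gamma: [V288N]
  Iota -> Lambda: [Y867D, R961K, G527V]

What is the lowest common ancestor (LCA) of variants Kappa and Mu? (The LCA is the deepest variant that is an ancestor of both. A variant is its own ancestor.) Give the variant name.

Answer: Iota

Derivation:
Path from root to Kappa: Iota -> Kappa
  ancestors of Kappa: {Iota, Kappa}
Path from root to Mu: Iota -> Mu
  ancestors of Mu: {Iota, Mu}
Common ancestors: {Iota}
Walk up from Mu: Mu (not in ancestors of Kappa), Iota (in ancestors of Kappa)
Deepest common ancestor (LCA) = Iota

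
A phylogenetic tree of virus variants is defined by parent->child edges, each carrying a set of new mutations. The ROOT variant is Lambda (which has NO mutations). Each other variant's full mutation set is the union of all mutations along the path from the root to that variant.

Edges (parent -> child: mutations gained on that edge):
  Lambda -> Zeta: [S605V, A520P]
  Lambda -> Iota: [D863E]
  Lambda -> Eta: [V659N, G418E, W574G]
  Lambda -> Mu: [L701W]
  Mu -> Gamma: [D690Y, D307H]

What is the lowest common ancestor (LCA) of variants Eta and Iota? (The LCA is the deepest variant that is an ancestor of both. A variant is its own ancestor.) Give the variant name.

Answer: Lambda

Derivation:
Path from root to Eta: Lambda -> Eta
  ancestors of Eta: {Lambda, Eta}
Path from root to Iota: Lambda -> Iota
  ancestors of Iota: {Lambda, Iota}
Common ancestors: {Lambda}
Walk up from Iota: Iota (not in ancestors of Eta), Lambda (in ancestors of Eta)
Deepest common ancestor (LCA) = Lambda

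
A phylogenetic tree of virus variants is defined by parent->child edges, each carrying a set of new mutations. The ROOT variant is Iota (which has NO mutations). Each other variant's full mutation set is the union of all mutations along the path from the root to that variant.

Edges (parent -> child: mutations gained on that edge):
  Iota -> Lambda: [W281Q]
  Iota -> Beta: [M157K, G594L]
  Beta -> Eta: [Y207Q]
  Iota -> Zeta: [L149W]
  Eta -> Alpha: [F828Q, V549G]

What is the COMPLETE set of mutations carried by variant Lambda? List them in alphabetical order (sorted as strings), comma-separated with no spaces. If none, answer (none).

Answer: W281Q

Derivation:
At Iota: gained [] -> total []
At Lambda: gained ['W281Q'] -> total ['W281Q']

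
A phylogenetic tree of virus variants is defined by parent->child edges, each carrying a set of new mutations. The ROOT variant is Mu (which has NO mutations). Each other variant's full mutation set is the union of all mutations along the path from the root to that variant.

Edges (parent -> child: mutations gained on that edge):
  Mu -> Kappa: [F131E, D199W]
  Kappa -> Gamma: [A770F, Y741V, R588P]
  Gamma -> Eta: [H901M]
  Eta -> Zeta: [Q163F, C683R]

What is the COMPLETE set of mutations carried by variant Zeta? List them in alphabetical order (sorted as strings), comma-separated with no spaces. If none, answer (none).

Answer: A770F,C683R,D199W,F131E,H901M,Q163F,R588P,Y741V

Derivation:
At Mu: gained [] -> total []
At Kappa: gained ['F131E', 'D199W'] -> total ['D199W', 'F131E']
At Gamma: gained ['A770F', 'Y741V', 'R588P'] -> total ['A770F', 'D199W', 'F131E', 'R588P', 'Y741V']
At Eta: gained ['H901M'] -> total ['A770F', 'D199W', 'F131E', 'H901M', 'R588P', 'Y741V']
At Zeta: gained ['Q163F', 'C683R'] -> total ['A770F', 'C683R', 'D199W', 'F131E', 'H901M', 'Q163F', 'R588P', 'Y741V']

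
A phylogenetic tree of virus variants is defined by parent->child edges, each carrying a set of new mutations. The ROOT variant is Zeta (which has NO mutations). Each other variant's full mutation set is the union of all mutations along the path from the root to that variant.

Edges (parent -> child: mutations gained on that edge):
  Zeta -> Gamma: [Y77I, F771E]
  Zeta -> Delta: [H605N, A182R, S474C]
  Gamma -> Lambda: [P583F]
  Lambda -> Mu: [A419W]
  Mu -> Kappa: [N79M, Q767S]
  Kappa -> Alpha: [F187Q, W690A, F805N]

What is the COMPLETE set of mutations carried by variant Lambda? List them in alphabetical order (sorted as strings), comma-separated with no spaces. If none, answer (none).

Answer: F771E,P583F,Y77I

Derivation:
At Zeta: gained [] -> total []
At Gamma: gained ['Y77I', 'F771E'] -> total ['F771E', 'Y77I']
At Lambda: gained ['P583F'] -> total ['F771E', 'P583F', 'Y77I']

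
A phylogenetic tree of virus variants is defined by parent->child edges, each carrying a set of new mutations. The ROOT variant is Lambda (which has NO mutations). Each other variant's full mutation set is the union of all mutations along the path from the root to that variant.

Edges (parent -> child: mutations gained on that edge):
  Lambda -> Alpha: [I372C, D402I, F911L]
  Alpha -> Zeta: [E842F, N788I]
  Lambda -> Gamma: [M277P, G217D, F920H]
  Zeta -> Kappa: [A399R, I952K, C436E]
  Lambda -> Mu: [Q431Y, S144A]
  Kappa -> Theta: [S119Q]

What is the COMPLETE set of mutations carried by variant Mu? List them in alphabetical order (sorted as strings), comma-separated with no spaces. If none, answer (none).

Answer: Q431Y,S144A

Derivation:
At Lambda: gained [] -> total []
At Mu: gained ['Q431Y', 'S144A'] -> total ['Q431Y', 'S144A']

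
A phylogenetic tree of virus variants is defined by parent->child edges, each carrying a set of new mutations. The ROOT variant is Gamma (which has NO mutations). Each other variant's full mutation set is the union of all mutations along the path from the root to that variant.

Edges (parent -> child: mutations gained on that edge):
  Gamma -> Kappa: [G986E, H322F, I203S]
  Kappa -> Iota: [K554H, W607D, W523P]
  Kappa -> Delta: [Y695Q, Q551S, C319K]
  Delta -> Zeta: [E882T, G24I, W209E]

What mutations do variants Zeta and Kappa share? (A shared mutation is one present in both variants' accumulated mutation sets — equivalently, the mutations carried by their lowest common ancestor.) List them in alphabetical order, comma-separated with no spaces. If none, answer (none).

Accumulating mutations along path to Zeta:
  At Gamma: gained [] -> total []
  At Kappa: gained ['G986E', 'H322F', 'I203S'] -> total ['G986E', 'H322F', 'I203S']
  At Delta: gained ['Y695Q', 'Q551S', 'C319K'] -> total ['C319K', 'G986E', 'H322F', 'I203S', 'Q551S', 'Y695Q']
  At Zeta: gained ['E882T', 'G24I', 'W209E'] -> total ['C319K', 'E882T', 'G24I', 'G986E', 'H322F', 'I203S', 'Q551S', 'W209E', 'Y695Q']
Mutations(Zeta) = ['C319K', 'E882T', 'G24I', 'G986E', 'H322F', 'I203S', 'Q551S', 'W209E', 'Y695Q']
Accumulating mutations along path to Kappa:
  At Gamma: gained [] -> total []
  At Kappa: gained ['G986E', 'H322F', 'I203S'] -> total ['G986E', 'H322F', 'I203S']
Mutations(Kappa) = ['G986E', 'H322F', 'I203S']
Intersection: ['C319K', 'E882T', 'G24I', 'G986E', 'H322F', 'I203S', 'Q551S', 'W209E', 'Y695Q'] ∩ ['G986E', 'H322F', 'I203S'] = ['G986E', 'H322F', 'I203S']

Answer: G986E,H322F,I203S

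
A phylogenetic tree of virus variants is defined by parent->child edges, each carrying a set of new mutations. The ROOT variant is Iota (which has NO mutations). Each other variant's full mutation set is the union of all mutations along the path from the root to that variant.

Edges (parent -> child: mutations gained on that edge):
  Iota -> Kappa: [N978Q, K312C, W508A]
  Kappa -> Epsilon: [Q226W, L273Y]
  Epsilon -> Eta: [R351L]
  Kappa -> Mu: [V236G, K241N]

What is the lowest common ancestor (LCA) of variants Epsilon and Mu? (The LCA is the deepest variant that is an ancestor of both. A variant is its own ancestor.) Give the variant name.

Answer: Kappa

Derivation:
Path from root to Epsilon: Iota -> Kappa -> Epsilon
  ancestors of Epsilon: {Iota, Kappa, Epsilon}
Path from root to Mu: Iota -> Kappa -> Mu
  ancestors of Mu: {Iota, Kappa, Mu}
Common ancestors: {Iota, Kappa}
Walk up from Mu: Mu (not in ancestors of Epsilon), Kappa (in ancestors of Epsilon), Iota (in ancestors of Epsilon)
Deepest common ancestor (LCA) = Kappa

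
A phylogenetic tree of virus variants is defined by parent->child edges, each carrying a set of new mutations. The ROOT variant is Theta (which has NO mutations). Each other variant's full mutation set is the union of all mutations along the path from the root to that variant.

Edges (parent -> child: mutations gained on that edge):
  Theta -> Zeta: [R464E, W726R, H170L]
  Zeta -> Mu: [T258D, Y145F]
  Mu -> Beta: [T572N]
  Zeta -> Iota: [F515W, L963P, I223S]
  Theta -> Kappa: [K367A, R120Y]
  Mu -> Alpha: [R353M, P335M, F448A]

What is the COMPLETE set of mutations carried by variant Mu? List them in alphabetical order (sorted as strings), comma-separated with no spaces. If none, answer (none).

Answer: H170L,R464E,T258D,W726R,Y145F

Derivation:
At Theta: gained [] -> total []
At Zeta: gained ['R464E', 'W726R', 'H170L'] -> total ['H170L', 'R464E', 'W726R']
At Mu: gained ['T258D', 'Y145F'] -> total ['H170L', 'R464E', 'T258D', 'W726R', 'Y145F']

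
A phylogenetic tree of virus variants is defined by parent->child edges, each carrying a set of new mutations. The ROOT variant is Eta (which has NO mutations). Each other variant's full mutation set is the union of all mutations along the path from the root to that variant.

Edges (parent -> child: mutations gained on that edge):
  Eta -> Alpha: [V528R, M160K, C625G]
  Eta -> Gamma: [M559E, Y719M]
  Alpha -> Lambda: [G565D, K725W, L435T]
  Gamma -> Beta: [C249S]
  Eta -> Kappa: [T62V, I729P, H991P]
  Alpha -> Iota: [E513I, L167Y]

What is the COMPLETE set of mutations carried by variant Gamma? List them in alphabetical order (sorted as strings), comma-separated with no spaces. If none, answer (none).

Answer: M559E,Y719M

Derivation:
At Eta: gained [] -> total []
At Gamma: gained ['M559E', 'Y719M'] -> total ['M559E', 'Y719M']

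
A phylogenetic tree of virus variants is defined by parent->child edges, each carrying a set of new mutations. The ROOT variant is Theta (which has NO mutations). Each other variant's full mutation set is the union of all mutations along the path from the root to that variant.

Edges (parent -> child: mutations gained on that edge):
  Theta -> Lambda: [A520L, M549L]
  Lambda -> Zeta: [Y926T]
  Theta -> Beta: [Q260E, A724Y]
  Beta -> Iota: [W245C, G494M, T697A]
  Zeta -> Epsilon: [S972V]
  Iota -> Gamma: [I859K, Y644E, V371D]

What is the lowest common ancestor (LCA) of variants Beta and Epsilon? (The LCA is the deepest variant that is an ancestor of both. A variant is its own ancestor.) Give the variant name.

Answer: Theta

Derivation:
Path from root to Beta: Theta -> Beta
  ancestors of Beta: {Theta, Beta}
Path from root to Epsilon: Theta -> Lambda -> Zeta -> Epsilon
  ancestors of Epsilon: {Theta, Lambda, Zeta, Epsilon}
Common ancestors: {Theta}
Walk up from Epsilon: Epsilon (not in ancestors of Beta), Zeta (not in ancestors of Beta), Lambda (not in ancestors of Beta), Theta (in ancestors of Beta)
Deepest common ancestor (LCA) = Theta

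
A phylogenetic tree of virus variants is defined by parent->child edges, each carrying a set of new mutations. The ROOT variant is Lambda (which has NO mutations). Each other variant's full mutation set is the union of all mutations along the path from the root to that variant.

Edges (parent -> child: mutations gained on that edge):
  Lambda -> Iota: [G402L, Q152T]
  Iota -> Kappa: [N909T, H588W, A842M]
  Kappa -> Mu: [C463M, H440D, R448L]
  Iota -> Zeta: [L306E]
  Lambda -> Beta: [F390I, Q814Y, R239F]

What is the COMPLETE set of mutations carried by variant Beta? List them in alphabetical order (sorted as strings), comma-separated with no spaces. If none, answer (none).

Answer: F390I,Q814Y,R239F

Derivation:
At Lambda: gained [] -> total []
At Beta: gained ['F390I', 'Q814Y', 'R239F'] -> total ['F390I', 'Q814Y', 'R239F']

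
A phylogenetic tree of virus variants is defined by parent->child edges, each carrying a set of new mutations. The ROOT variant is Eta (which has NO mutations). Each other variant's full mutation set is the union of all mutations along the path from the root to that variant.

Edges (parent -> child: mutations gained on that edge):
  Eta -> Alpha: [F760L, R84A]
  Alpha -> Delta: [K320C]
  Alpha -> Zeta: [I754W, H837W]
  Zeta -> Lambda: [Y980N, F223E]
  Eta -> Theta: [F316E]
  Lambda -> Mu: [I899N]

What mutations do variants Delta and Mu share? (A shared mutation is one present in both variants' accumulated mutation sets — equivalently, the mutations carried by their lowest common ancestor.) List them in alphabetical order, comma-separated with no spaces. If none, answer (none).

Accumulating mutations along path to Delta:
  At Eta: gained [] -> total []
  At Alpha: gained ['F760L', 'R84A'] -> total ['F760L', 'R84A']
  At Delta: gained ['K320C'] -> total ['F760L', 'K320C', 'R84A']
Mutations(Delta) = ['F760L', 'K320C', 'R84A']
Accumulating mutations along path to Mu:
  At Eta: gained [] -> total []
  At Alpha: gained ['F760L', 'R84A'] -> total ['F760L', 'R84A']
  At Zeta: gained ['I754W', 'H837W'] -> total ['F760L', 'H837W', 'I754W', 'R84A']
  At Lambda: gained ['Y980N', 'F223E'] -> total ['F223E', 'F760L', 'H837W', 'I754W', 'R84A', 'Y980N']
  At Mu: gained ['I899N'] -> total ['F223E', 'F760L', 'H837W', 'I754W', 'I899N', 'R84A', 'Y980N']
Mutations(Mu) = ['F223E', 'F760L', 'H837W', 'I754W', 'I899N', 'R84A', 'Y980N']
Intersection: ['F760L', 'K320C', 'R84A'] ∩ ['F223E', 'F760L', 'H837W', 'I754W', 'I899N', 'R84A', 'Y980N'] = ['F760L', 'R84A']

Answer: F760L,R84A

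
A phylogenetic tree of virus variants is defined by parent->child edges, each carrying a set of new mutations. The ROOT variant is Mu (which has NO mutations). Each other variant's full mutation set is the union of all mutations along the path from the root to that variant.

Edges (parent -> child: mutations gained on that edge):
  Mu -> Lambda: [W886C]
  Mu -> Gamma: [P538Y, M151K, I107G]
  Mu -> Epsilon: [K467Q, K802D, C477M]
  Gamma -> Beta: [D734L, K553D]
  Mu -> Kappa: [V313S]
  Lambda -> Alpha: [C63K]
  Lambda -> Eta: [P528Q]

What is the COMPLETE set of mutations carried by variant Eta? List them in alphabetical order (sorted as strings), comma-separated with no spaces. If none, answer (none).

At Mu: gained [] -> total []
At Lambda: gained ['W886C'] -> total ['W886C']
At Eta: gained ['P528Q'] -> total ['P528Q', 'W886C']

Answer: P528Q,W886C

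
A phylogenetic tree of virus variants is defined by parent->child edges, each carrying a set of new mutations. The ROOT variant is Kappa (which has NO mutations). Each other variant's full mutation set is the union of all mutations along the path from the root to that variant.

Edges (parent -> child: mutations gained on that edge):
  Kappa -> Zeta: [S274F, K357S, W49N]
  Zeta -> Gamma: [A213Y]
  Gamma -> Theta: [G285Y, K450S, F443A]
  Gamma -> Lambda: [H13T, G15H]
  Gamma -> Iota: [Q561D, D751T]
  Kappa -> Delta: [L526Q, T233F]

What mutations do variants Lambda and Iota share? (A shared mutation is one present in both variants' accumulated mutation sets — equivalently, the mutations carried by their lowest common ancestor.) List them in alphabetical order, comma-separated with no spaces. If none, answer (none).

Accumulating mutations along path to Lambda:
  At Kappa: gained [] -> total []
  At Zeta: gained ['S274F', 'K357S', 'W49N'] -> total ['K357S', 'S274F', 'W49N']
  At Gamma: gained ['A213Y'] -> total ['A213Y', 'K357S', 'S274F', 'W49N']
  At Lambda: gained ['H13T', 'G15H'] -> total ['A213Y', 'G15H', 'H13T', 'K357S', 'S274F', 'W49N']
Mutations(Lambda) = ['A213Y', 'G15H', 'H13T', 'K357S', 'S274F', 'W49N']
Accumulating mutations along path to Iota:
  At Kappa: gained [] -> total []
  At Zeta: gained ['S274F', 'K357S', 'W49N'] -> total ['K357S', 'S274F', 'W49N']
  At Gamma: gained ['A213Y'] -> total ['A213Y', 'K357S', 'S274F', 'W49N']
  At Iota: gained ['Q561D', 'D751T'] -> total ['A213Y', 'D751T', 'K357S', 'Q561D', 'S274F', 'W49N']
Mutations(Iota) = ['A213Y', 'D751T', 'K357S', 'Q561D', 'S274F', 'W49N']
Intersection: ['A213Y', 'G15H', 'H13T', 'K357S', 'S274F', 'W49N'] ∩ ['A213Y', 'D751T', 'K357S', 'Q561D', 'S274F', 'W49N'] = ['A213Y', 'K357S', 'S274F', 'W49N']

Answer: A213Y,K357S,S274F,W49N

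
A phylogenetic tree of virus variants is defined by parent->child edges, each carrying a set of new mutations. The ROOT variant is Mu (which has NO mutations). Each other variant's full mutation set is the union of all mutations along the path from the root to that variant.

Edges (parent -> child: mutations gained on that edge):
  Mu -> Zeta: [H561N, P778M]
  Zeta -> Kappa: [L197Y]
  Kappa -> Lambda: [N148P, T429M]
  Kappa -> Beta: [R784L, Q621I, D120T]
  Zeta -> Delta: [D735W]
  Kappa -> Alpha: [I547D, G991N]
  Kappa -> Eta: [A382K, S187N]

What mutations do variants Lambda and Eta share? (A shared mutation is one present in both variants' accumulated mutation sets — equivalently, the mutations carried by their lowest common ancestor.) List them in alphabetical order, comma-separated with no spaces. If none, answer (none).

Answer: H561N,L197Y,P778M

Derivation:
Accumulating mutations along path to Lambda:
  At Mu: gained [] -> total []
  At Zeta: gained ['H561N', 'P778M'] -> total ['H561N', 'P778M']
  At Kappa: gained ['L197Y'] -> total ['H561N', 'L197Y', 'P778M']
  At Lambda: gained ['N148P', 'T429M'] -> total ['H561N', 'L197Y', 'N148P', 'P778M', 'T429M']
Mutations(Lambda) = ['H561N', 'L197Y', 'N148P', 'P778M', 'T429M']
Accumulating mutations along path to Eta:
  At Mu: gained [] -> total []
  At Zeta: gained ['H561N', 'P778M'] -> total ['H561N', 'P778M']
  At Kappa: gained ['L197Y'] -> total ['H561N', 'L197Y', 'P778M']
  At Eta: gained ['A382K', 'S187N'] -> total ['A382K', 'H561N', 'L197Y', 'P778M', 'S187N']
Mutations(Eta) = ['A382K', 'H561N', 'L197Y', 'P778M', 'S187N']
Intersection: ['H561N', 'L197Y', 'N148P', 'P778M', 'T429M'] ∩ ['A382K', 'H561N', 'L197Y', 'P778M', 'S187N'] = ['H561N', 'L197Y', 'P778M']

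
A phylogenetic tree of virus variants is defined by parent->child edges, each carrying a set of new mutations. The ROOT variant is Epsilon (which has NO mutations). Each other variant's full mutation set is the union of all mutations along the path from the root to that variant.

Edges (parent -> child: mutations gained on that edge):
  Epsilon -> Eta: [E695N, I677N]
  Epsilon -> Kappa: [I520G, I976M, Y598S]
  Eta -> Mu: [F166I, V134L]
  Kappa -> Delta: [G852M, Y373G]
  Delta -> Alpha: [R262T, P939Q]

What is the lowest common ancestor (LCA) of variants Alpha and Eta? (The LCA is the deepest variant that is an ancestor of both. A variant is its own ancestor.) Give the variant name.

Answer: Epsilon

Derivation:
Path from root to Alpha: Epsilon -> Kappa -> Delta -> Alpha
  ancestors of Alpha: {Epsilon, Kappa, Delta, Alpha}
Path from root to Eta: Epsilon -> Eta
  ancestors of Eta: {Epsilon, Eta}
Common ancestors: {Epsilon}
Walk up from Eta: Eta (not in ancestors of Alpha), Epsilon (in ancestors of Alpha)
Deepest common ancestor (LCA) = Epsilon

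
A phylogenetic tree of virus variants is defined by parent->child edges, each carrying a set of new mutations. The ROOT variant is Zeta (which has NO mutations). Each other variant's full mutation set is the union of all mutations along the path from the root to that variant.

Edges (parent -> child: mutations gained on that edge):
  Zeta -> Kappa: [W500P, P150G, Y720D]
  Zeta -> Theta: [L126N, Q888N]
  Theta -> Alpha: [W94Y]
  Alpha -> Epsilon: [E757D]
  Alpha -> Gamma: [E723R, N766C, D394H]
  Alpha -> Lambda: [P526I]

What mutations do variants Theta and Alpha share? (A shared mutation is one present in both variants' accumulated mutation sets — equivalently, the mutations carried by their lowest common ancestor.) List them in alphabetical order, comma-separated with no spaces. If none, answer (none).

Accumulating mutations along path to Theta:
  At Zeta: gained [] -> total []
  At Theta: gained ['L126N', 'Q888N'] -> total ['L126N', 'Q888N']
Mutations(Theta) = ['L126N', 'Q888N']
Accumulating mutations along path to Alpha:
  At Zeta: gained [] -> total []
  At Theta: gained ['L126N', 'Q888N'] -> total ['L126N', 'Q888N']
  At Alpha: gained ['W94Y'] -> total ['L126N', 'Q888N', 'W94Y']
Mutations(Alpha) = ['L126N', 'Q888N', 'W94Y']
Intersection: ['L126N', 'Q888N'] ∩ ['L126N', 'Q888N', 'W94Y'] = ['L126N', 'Q888N']

Answer: L126N,Q888N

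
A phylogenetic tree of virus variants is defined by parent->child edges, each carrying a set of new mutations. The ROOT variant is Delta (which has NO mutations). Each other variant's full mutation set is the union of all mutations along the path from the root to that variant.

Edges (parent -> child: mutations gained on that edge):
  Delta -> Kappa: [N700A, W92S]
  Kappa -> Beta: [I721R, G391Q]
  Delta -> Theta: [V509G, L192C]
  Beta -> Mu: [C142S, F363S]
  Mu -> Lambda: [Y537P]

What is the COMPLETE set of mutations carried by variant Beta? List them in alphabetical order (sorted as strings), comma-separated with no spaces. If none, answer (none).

Answer: G391Q,I721R,N700A,W92S

Derivation:
At Delta: gained [] -> total []
At Kappa: gained ['N700A', 'W92S'] -> total ['N700A', 'W92S']
At Beta: gained ['I721R', 'G391Q'] -> total ['G391Q', 'I721R', 'N700A', 'W92S']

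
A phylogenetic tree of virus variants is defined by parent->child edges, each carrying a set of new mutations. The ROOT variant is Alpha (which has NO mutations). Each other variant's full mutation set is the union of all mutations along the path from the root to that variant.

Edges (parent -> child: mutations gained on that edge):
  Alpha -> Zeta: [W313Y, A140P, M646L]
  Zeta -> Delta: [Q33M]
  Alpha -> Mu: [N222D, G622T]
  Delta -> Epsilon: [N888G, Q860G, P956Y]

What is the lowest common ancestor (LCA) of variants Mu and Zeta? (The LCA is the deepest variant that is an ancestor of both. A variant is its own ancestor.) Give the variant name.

Answer: Alpha

Derivation:
Path from root to Mu: Alpha -> Mu
  ancestors of Mu: {Alpha, Mu}
Path from root to Zeta: Alpha -> Zeta
  ancestors of Zeta: {Alpha, Zeta}
Common ancestors: {Alpha}
Walk up from Zeta: Zeta (not in ancestors of Mu), Alpha (in ancestors of Mu)
Deepest common ancestor (LCA) = Alpha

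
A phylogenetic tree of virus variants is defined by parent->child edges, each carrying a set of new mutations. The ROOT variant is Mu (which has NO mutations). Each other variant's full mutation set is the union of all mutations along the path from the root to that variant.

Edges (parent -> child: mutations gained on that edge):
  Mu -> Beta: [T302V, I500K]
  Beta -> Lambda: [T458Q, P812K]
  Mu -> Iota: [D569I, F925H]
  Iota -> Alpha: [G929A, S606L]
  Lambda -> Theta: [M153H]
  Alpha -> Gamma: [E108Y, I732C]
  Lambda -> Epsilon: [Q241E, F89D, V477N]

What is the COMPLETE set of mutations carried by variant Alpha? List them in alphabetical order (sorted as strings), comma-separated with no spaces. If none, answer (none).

Answer: D569I,F925H,G929A,S606L

Derivation:
At Mu: gained [] -> total []
At Iota: gained ['D569I', 'F925H'] -> total ['D569I', 'F925H']
At Alpha: gained ['G929A', 'S606L'] -> total ['D569I', 'F925H', 'G929A', 'S606L']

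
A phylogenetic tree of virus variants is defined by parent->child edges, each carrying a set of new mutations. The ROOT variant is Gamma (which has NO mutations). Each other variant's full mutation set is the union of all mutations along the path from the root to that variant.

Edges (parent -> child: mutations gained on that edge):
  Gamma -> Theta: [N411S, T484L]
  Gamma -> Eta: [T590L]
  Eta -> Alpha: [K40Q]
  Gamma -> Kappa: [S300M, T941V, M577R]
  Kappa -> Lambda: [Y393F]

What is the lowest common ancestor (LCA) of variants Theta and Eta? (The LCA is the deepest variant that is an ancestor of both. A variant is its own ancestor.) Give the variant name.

Path from root to Theta: Gamma -> Theta
  ancestors of Theta: {Gamma, Theta}
Path from root to Eta: Gamma -> Eta
  ancestors of Eta: {Gamma, Eta}
Common ancestors: {Gamma}
Walk up from Eta: Eta (not in ancestors of Theta), Gamma (in ancestors of Theta)
Deepest common ancestor (LCA) = Gamma

Answer: Gamma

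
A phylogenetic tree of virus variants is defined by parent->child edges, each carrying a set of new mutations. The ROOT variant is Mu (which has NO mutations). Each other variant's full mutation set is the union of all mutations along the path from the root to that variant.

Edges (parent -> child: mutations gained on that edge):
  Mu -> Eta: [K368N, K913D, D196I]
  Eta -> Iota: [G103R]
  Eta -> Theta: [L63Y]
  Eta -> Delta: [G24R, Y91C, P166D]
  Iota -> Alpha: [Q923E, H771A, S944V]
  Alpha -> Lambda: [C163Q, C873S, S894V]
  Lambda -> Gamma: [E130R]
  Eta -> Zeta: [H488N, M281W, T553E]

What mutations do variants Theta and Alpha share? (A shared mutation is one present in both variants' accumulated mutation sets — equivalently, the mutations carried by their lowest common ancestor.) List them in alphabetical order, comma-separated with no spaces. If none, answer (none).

Answer: D196I,K368N,K913D

Derivation:
Accumulating mutations along path to Theta:
  At Mu: gained [] -> total []
  At Eta: gained ['K368N', 'K913D', 'D196I'] -> total ['D196I', 'K368N', 'K913D']
  At Theta: gained ['L63Y'] -> total ['D196I', 'K368N', 'K913D', 'L63Y']
Mutations(Theta) = ['D196I', 'K368N', 'K913D', 'L63Y']
Accumulating mutations along path to Alpha:
  At Mu: gained [] -> total []
  At Eta: gained ['K368N', 'K913D', 'D196I'] -> total ['D196I', 'K368N', 'K913D']
  At Iota: gained ['G103R'] -> total ['D196I', 'G103R', 'K368N', 'K913D']
  At Alpha: gained ['Q923E', 'H771A', 'S944V'] -> total ['D196I', 'G103R', 'H771A', 'K368N', 'K913D', 'Q923E', 'S944V']
Mutations(Alpha) = ['D196I', 'G103R', 'H771A', 'K368N', 'K913D', 'Q923E', 'S944V']
Intersection: ['D196I', 'K368N', 'K913D', 'L63Y'] ∩ ['D196I', 'G103R', 'H771A', 'K368N', 'K913D', 'Q923E', 'S944V'] = ['D196I', 'K368N', 'K913D']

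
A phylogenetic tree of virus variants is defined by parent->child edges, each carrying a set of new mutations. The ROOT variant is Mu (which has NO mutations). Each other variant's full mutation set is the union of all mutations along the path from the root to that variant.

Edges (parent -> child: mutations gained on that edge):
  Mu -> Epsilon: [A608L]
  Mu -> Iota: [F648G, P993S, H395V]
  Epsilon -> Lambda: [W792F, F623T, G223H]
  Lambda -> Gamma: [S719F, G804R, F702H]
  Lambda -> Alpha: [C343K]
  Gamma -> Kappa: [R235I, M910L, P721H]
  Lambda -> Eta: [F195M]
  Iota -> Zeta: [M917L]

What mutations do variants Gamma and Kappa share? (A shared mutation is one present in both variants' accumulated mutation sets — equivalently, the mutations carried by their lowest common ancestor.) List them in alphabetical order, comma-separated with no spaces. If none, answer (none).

Answer: A608L,F623T,F702H,G223H,G804R,S719F,W792F

Derivation:
Accumulating mutations along path to Gamma:
  At Mu: gained [] -> total []
  At Epsilon: gained ['A608L'] -> total ['A608L']
  At Lambda: gained ['W792F', 'F623T', 'G223H'] -> total ['A608L', 'F623T', 'G223H', 'W792F']
  At Gamma: gained ['S719F', 'G804R', 'F702H'] -> total ['A608L', 'F623T', 'F702H', 'G223H', 'G804R', 'S719F', 'W792F']
Mutations(Gamma) = ['A608L', 'F623T', 'F702H', 'G223H', 'G804R', 'S719F', 'W792F']
Accumulating mutations along path to Kappa:
  At Mu: gained [] -> total []
  At Epsilon: gained ['A608L'] -> total ['A608L']
  At Lambda: gained ['W792F', 'F623T', 'G223H'] -> total ['A608L', 'F623T', 'G223H', 'W792F']
  At Gamma: gained ['S719F', 'G804R', 'F702H'] -> total ['A608L', 'F623T', 'F702H', 'G223H', 'G804R', 'S719F', 'W792F']
  At Kappa: gained ['R235I', 'M910L', 'P721H'] -> total ['A608L', 'F623T', 'F702H', 'G223H', 'G804R', 'M910L', 'P721H', 'R235I', 'S719F', 'W792F']
Mutations(Kappa) = ['A608L', 'F623T', 'F702H', 'G223H', 'G804R', 'M910L', 'P721H', 'R235I', 'S719F', 'W792F']
Intersection: ['A608L', 'F623T', 'F702H', 'G223H', 'G804R', 'S719F', 'W792F'] ∩ ['A608L', 'F623T', 'F702H', 'G223H', 'G804R', 'M910L', 'P721H', 'R235I', 'S719F', 'W792F'] = ['A608L', 'F623T', 'F702H', 'G223H', 'G804R', 'S719F', 'W792F']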